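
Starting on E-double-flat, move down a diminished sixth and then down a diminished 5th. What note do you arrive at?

C#

A diminished sixth down from Ebb is G (letter G, 7 semitones down).
A diminished fifth down from G is C# (letter C, 6 semitones down).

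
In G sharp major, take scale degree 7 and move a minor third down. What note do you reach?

D##

Scale degree 7 of G# major is F##.
A minor third (3 semitones) below F## lands on the letter D, giving D##.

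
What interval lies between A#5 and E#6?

perfect fifth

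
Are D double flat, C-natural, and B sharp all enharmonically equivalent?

Dbb = pitch class 0 and C = pitch class 0 and B# = pitch class 0 — the same pitch class, so they are enharmonic equivalents.

Yes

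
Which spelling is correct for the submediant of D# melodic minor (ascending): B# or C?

B#

Each scale degree takes a distinct letter name. Degree 6 of a scale on D must use the letter B.
B# and C are enharmonically the same pitch, but only B# uses the letter B, so it is the correct spelling here.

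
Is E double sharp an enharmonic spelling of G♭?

Yes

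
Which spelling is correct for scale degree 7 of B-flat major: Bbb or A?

A

Each scale degree takes a distinct letter name. Degree 7 of a scale on B must use the letter A.
A and Bbb are enharmonically the same pitch, but only A uses the letter A, so it is the correct spelling here.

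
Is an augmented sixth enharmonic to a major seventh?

No

An augmented sixth spans 10 semitones; a major seventh spans 11.
The spans differ, so they are not enharmonic equivalents.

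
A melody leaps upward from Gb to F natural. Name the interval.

The letter names run G→F, a span of 6 letter steps, so the interval is some kind of seventh.
Gb to F is 11 semitones. A major seventh is 11, so 11 makes it major.

major seventh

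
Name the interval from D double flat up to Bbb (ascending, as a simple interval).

Counting letters D–E–F–G–A–B gives a sixth.
Dbb→Bbb = 9 semitones, exactly the major sixth.

major sixth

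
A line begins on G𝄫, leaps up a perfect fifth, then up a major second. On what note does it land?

Ebb

A perfect fifth up from Gbb is Dbb (letter D, 7 semitones up).
A major second up from Dbb is Ebb (letter E, 2 semitones up).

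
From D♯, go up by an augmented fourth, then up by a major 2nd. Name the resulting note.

A##

An augmented fourth up from D# is G## (letter G, 6 semitones up).
A major second up from G## is A## (letter A, 2 semitones up).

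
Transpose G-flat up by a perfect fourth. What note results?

G up a perfect fourth is C, so the target letter is C.
From Gb, a perfect fourth is 5 semitones up: Cb.

Cb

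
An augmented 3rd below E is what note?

E down a major third is C, so the target letter is C.
From E, an augmented third is 5 semitones down: Cb.

Cb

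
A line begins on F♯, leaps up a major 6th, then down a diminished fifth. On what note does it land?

A major sixth up from F# is D# (letter D, 9 semitones up).
A diminished fifth down from D# is G## (letter G, 6 semitones down).

G##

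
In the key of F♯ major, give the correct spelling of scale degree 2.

G#

The F# major scale runs F# G# A# B C# D# E#.
Degree 2 is G#.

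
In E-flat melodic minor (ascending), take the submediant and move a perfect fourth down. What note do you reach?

The submediant of Eb melodic minor (ascending) is C.
A perfect fourth (5 semitones) below C lands on the letter G, giving G.

G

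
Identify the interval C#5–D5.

The letter names run C→D, a span of 1 letter step, so the interval is some kind of second.
C# to D is 1 semitone. A major second is 2, so 1 makes it minor.

minor second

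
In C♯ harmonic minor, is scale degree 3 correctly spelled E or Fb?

E

Each scale degree takes a distinct letter name. Degree 3 of a scale on C must use the letter E.
E and Fb are enharmonically the same pitch, but only E uses the letter E, so it is the correct spelling here.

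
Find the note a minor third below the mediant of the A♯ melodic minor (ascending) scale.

A#

The mediant of A# melodic minor (ascending) is C#.
A minor third (3 semitones) below C# lands on the letter A, giving A#.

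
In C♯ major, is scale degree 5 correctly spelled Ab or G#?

G#

Each scale degree takes a distinct letter name. Degree 5 of a scale on C must use the letter G.
G# and Ab are enharmonically the same pitch, but only G# uses the letter G, so it is the correct spelling here.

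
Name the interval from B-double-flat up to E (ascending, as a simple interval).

doubly augmented fourth

Counting letters B–C–D–E gives a fourth.
Bbb→E = 7 semitones, 2 wider than the perfect fourth (5), so doubly augmented.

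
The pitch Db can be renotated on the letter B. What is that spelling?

B##

Plain B sits 2 semitones below Db, so on the letter B the same pitch needs a double sharp: B##.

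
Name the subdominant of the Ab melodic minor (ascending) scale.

Db

Degree 4 takes the letter 3 steps above A, which is D.
In melodic minor (ascending), degree 4 sits 5 semitones above the tonic. Ab + 5 semitones is pitch class 1, spelled on D as Db.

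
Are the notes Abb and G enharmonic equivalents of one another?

Abb = pitch class 7 and G = pitch class 7 — the same pitch class, so they are enharmonic equivalents.

Yes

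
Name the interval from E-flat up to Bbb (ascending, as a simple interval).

Counting letters E–F–G–A–B gives a fifth.
Eb→Bbb = 6 semitones, 1 narrower than the perfect fifth (7), so diminished.

diminished fifth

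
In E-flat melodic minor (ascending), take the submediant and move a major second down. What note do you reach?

The submediant of Eb melodic minor (ascending) is C.
A major second (2 semitones) below C lands on the letter B, giving Bb.

Bb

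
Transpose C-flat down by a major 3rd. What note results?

Abb

A third below C lands on the letter A.
A major third spans 4 semitones, so Cb moves to pitch class 7. On the letter A that is Abb.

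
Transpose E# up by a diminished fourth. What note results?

A

E up a perfect fourth is A, so the target letter is A.
From E#, a diminished fourth is 4 semitones up: A.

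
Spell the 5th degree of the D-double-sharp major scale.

A##

Degree 5 takes the letter 4 steps above D, which is A.
In major, degree 5 sits 7 semitones above the tonic. D## + 7 semitones is pitch class 11, spelled on A as A##.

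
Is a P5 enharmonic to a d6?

A perfect fifth spans 7 semitones; a diminished sixth spans 7.
They are enharmonically equivalent.

Yes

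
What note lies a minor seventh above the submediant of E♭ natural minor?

The submediant of Eb natural minor is Cb.
A minor seventh (10 semitones) above Cb lands on the letter B, giving Bbb.

Bbb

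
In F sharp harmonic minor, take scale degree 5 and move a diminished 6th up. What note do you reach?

Scale degree 5 of F# harmonic minor is C#.
A diminished sixth (7 semitones) above C# lands on the letter A, giving Ab.

Ab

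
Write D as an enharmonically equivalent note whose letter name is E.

Ebb

D is pitch class 2. The letter E alone is pitch class 4.
To reach pitch class 2 from E requires an offset of -2 semitones, i.e. double flat: Ebb.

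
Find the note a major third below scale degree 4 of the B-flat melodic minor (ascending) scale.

Cb

Scale degree 4 of Bb melodic minor (ascending) is Eb.
A major third (4 semitones) below Eb lands on the letter C, giving Cb.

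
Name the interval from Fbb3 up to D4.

doubly augmented sixth

The letter names run F→D, a span of 5 letter steps, so the interval is some kind of sixth.
Fbb to D is 11 semitones. A major sixth is 9, so 11 makes it doubly augmented.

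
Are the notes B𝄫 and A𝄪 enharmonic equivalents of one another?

Bbb is pitch class 9; A## is pitch class 11.
The pitch classes differ (9 vs. 11), so they are not enharmonic equivalents.

No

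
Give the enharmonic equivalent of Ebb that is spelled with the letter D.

Plain D sits at the same pitch as Ebb, so on the letter D the same pitch needs a natural: D.

D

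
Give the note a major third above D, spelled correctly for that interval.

A third above D lands on the letter F.
A major third spans 4 semitones, so D moves to pitch class 6. On the letter F that is F#.

F#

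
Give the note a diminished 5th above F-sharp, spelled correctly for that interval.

A fifth above F lands on the letter C.
A diminished fifth spans 6 semitones, so F# moves to pitch class 0. On the letter C that is C.

C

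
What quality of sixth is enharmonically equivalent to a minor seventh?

augmented

A minor seventh spans 10 semitones.
A sixth spanning 10 semitones is augmented (the major sixth is 9).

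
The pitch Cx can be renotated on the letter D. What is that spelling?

C## is pitch class 2. The letter D alone is pitch class 2.
Pitch class 2 on D needs no accidental: D.

D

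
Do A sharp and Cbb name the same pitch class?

Yes

A# = pitch class 10 and Cbb = pitch class 10 — the same pitch class, so they are enharmonic equivalents.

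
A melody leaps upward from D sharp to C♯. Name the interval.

The letter names run D→C, a span of 6 letter steps, so the interval is some kind of seventh.
D# to C# is 10 semitones. A major seventh is 11, so 10 makes it minor.

minor seventh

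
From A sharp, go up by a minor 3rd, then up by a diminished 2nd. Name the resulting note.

Db

A minor third up from A# is C# (letter C, 3 semitones up).
A diminished second up from C# is Db (letter D, 0 semitones up).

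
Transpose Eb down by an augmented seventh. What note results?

E down a major seventh is F, so the target letter is F.
From Eb, an augmented seventh is 12 semitones down: Fbb.

Fbb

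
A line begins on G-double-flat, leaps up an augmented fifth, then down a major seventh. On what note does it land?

Ebb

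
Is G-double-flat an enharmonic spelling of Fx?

No

Gbb is pitch class 5; F## is pitch class 7.
The pitch classes differ (5 vs. 7), so they are not enharmonic equivalents.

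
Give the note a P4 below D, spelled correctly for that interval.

D down a perfect fourth is A, so the target letter is A.
From D, a perfect fourth is 5 semitones down: A.

A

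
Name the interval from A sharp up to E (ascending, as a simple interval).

The letter names run A→E, a span of 4 letter steps, so the interval is some kind of fifth.
A# to E is 6 semitones. A perfect fifth is 7, so 6 makes it diminished.

diminished fifth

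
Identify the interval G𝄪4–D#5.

diminished fifth

The letter names run G→D, a span of 4 letter steps, so the interval is some kind of fifth.
G## to D# is 6 semitones. A perfect fifth is 7, so 6 makes it diminished.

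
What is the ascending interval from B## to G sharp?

The letter names run B→G, a span of 5 letter steps, so the interval is some kind of sixth.
B## to G# is 7 semitones. A major sixth is 9, so 7 makes it diminished.

diminished sixth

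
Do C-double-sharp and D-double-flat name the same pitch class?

No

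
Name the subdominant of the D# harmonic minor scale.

G#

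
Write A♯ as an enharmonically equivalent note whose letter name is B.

Plain B sits 1 semitone above A#, so on the letter B the same pitch needs a flat: Bb.

Bb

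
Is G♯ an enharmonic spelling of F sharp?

Two spellings are enharmonically equivalent only if they share a pitch class.
Here G# → 8, F# → 6; 6 ≠ 8, so they are not.

No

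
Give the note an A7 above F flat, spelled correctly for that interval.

E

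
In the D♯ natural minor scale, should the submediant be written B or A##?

B

Each scale degree takes a distinct letter name. Degree 6 of a scale on D must use the letter B.
B and A## are enharmonically the same pitch, but only B uses the letter B, so it is the correct spelling here.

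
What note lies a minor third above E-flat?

Gb

E up a major third is G#, so the target letter is G.
From Eb, a minor third is 3 semitones up: Gb.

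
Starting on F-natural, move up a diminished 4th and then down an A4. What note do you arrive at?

Fbb

A diminished fourth up from F is Bbb (letter B, 4 semitones up).
An augmented fourth down from Bbb is Fbb (letter F, 6 semitones down).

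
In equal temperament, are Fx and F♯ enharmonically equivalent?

F## is pitch class 7; F# is pitch class 6.
The pitch classes differ (7 vs. 6), so they are not enharmonic equivalents.

No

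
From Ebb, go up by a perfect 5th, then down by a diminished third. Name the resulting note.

A perfect fifth up from Ebb is Bbb (letter B, 7 semitones up).
A diminished third down from Bbb is G (letter G, 2 semitones down).

G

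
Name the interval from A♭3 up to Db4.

perfect fourth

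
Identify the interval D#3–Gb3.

Counting letters D–E–F–G gives a fourth.
D#→Gb = 3 semitones, 2 narrower than the perfect fourth (5), so doubly diminished.

doubly diminished fourth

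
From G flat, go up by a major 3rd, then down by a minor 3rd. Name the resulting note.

G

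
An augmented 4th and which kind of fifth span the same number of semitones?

diminished

An augmented fourth spans 6 semitones.
A fifth spanning 6 semitones is diminished (the perfect fifth is 7).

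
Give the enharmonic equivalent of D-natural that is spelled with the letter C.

D is pitch class 2. The letter C alone is pitch class 0.
To reach pitch class 2 from C requires an offset of +2 semitones, i.e. double sharp: C##.

C##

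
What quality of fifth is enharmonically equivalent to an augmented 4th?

An augmented fourth spans 6 semitones.
A fifth spanning 6 semitones is diminished (the perfect fifth is 7).

diminished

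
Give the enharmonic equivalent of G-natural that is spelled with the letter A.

Abb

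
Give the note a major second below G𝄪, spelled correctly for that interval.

A second below G lands on the letter F.
A major second spans 2 semitones, so G## moves to pitch class 7. On the letter F that is F##.

F##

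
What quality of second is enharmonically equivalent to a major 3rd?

A major third spans 4 semitones.
A second spanning 4 semitones is doubly augmented (the major second is 2).

doubly augmented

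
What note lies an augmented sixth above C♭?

A

A sixth above C lands on the letter A.
An augmented sixth spans 10 semitones, so Cb moves to pitch class 9. On the letter A that is A.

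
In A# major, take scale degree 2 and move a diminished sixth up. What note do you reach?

G

Scale degree 2 of A# major is B#.
A diminished sixth (7 semitones) above B# lands on the letter G, giving G.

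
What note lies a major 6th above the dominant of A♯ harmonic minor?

C##

The dominant of A# harmonic minor is E#.
A major sixth (9 semitones) above E# lands on the letter C, giving C##.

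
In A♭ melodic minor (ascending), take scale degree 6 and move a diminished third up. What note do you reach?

Scale degree 6 of Ab melodic minor (ascending) is F.
A diminished third (2 semitones) above F lands on the letter A, giving Abb.

Abb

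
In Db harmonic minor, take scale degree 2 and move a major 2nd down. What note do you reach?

Scale degree 2 of Db harmonic minor is Eb.
A major second (2 semitones) below Eb lands on the letter D, giving Db.

Db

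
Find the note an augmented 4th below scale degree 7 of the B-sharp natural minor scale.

Scale degree 7 of B# natural minor is A#.
An augmented fourth (6 semitones) below A# lands on the letter E, giving E.

E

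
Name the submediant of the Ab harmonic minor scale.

The Ab harmonic minor scale runs Ab Bb Cb Db Eb Fb G.
Degree 6 is Fb.

Fb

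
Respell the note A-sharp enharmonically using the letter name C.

Plain C sits 2 semitones above A#, so on the letter C the same pitch needs a double flat: Cbb.

Cbb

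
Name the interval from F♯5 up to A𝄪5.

Counting letters F–G–A gives a third.
F#→A## = 5 semitones, 1 wider than the major third (4), so augmented.

augmented third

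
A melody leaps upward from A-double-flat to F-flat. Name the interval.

major sixth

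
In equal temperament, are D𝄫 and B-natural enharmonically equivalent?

Two spellings are enharmonically equivalent only if they share a pitch class.
Here Dbb → 0, B → 11; 0 ≠ 11, so they are not.

No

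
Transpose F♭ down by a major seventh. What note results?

Gbb

F down a major seventh is Gb, so the target letter is G.
From Fb, a major seventh is 11 semitones down: Gbb.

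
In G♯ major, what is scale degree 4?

Degree 4 takes the letter 3 steps above G, which is C.
In major, degree 4 sits 5 semitones above the tonic. G# + 5 semitones is pitch class 1, spelled on C as C#.

C#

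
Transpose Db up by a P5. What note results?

A fifth above D lands on the letter A.
A perfect fifth spans 7 semitones, so Db moves to pitch class 8. On the letter A that is Ab.

Ab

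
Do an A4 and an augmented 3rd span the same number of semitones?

An augmented fourth spans 6 semitones; an augmented third spans 5.
The spans differ, so they are not enharmonic equivalents.

No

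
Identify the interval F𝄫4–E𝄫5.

major seventh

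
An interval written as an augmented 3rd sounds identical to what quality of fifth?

An augmented third spans 5 semitones.
A fifth spanning 5 semitones is doubly diminished (the perfect fifth is 7).

doubly diminished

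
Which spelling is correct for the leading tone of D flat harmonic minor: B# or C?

C

Each scale degree takes a distinct letter name. Degree 7 of a scale on D must use the letter C.
C and B# are enharmonically the same pitch, but only C uses the letter C, so it is the correct spelling here.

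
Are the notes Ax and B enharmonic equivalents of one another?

Yes

A## = pitch class 11 and B = pitch class 11 — the same pitch class, so they are enharmonic equivalents.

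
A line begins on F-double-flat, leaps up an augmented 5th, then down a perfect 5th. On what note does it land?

Fb

An augmented fifth up from Fbb is Cb (letter C, 8 semitones up).
A perfect fifth down from Cb is Fb (letter F, 7 semitones down).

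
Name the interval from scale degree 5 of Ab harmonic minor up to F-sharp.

augmented second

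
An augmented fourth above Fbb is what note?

Bbb

A fourth above F lands on the letter B.
An augmented fourth spans 6 semitones, so Fbb moves to pitch class 9. On the letter B that is Bbb.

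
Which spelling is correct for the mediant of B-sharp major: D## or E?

Each scale degree takes a distinct letter name. Degree 3 of a scale on B must use the letter D.
D## and E are enharmonically the same pitch, but only D## uses the letter D, so it is the correct spelling here.

D##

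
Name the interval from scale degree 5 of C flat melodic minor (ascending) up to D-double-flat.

diminished fifth

Scale degree 5 of Cb melodic minor (ascending) is Gb.
Gb up to Dbb: letters G→D make it a fifth; 6 semitones makes it diminished.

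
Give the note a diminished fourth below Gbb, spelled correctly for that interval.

G down a perfect fourth is D, so the target letter is D.
From Gbb, a diminished fourth is 4 semitones down: Db.

Db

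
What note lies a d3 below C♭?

C down a major third is Ab, so the target letter is A.
From Cb, a diminished third is 2 semitones down: A.

A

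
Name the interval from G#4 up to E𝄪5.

Counting letters G–A–B–C–D–E gives a sixth.
G#→E## = 10 semitones, 1 wider than the major sixth (9), so augmented.

augmented sixth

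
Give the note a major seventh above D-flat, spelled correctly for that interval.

C

D up a major seventh is C#, so the target letter is C.
From Db, a major seventh is 11 semitones up: C.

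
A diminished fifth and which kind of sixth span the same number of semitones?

doubly diminished

A diminished fifth spans 6 semitones.
A sixth spanning 6 semitones is doubly diminished (the major sixth is 9).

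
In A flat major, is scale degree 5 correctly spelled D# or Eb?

Each scale degree takes a distinct letter name. Degree 5 of a scale on A must use the letter E.
Eb and D# are enharmonically the same pitch, but only Eb uses the letter E, so it is the correct spelling here.

Eb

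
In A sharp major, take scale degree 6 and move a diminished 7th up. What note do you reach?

Scale degree 6 of A# major is F##.
A diminished seventh (9 semitones) above F## lands on the letter E, giving E.

E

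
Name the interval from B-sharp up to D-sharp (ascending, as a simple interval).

Counting letters B–C–D gives a third.
B#→D# = 3 semitones, 1 narrower than the major third (4), so minor.

minor third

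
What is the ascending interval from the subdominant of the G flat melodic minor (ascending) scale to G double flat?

diminished fifth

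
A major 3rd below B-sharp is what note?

G#

A third below B lands on the letter G.
A major third spans 4 semitones, so B# moves to pitch class 8. On the letter G that is G#.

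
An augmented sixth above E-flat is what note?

C#

E up a major sixth is C#, so the target letter is C.
From Eb, an augmented sixth is 10 semitones up: C#.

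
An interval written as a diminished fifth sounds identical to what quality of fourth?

A diminished fifth spans 6 semitones.
A fourth spanning 6 semitones is augmented (the perfect fourth is 5).

augmented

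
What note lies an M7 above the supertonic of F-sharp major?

F##

The supertonic of F# major is G#.
A major seventh (11 semitones) above G# lands on the letter F, giving F##.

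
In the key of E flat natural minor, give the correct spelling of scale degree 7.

Degree 7 takes the letter 6 steps above E, which is D.
In natural minor, degree 7 sits 10 semitones above the tonic. Eb + 10 semitones is pitch class 1, spelled on D as Db.

Db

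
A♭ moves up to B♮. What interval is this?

Counting letters A–B gives a second.
Ab→B = 3 semitones, 1 wider than the major second (2), so augmented.

augmented second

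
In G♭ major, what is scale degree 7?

F

Degree 7 takes the letter 6 steps above G, which is F.
In major, degree 7 sits 11 semitones above the tonic. Gb + 11 semitones is pitch class 5, spelled on F as F.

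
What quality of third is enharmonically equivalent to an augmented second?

minor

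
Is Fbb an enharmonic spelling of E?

Two spellings are enharmonically equivalent only if they share a pitch class.
Here Fbb → 3, E → 4; 3 ≠ 4, so they are not.

No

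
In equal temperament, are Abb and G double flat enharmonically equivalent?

Abb is pitch class 7; Gbb is pitch class 5.
The pitch classes differ (7 vs. 5), so they are not enharmonic equivalents.

No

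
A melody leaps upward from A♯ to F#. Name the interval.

The letter names run A→F, a span of 5 letter steps, so the interval is some kind of sixth.
A# to F# is 8 semitones. A major sixth is 9, so 8 makes it minor.

minor sixth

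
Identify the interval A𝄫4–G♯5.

The letter names run A→G, a span of 6 letter steps, so the interval is some kind of seventh.
Abb to G# is 13 semitones. A major seventh is 11, so 13 makes it doubly augmented.

doubly augmented seventh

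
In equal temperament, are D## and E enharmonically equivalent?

Yes

D## = pitch class 4 and E = pitch class 4 — the same pitch class, so they are enharmonic equivalents.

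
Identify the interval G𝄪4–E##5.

major sixth

The letter names run G→E, a span of 5 letter steps, so the interval is some kind of sixth.
G## to E## is 9 semitones. A major sixth is 9, so 9 makes it major.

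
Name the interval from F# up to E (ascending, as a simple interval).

Counting letters F–G–A–B–C–D–E gives a seventh.
F#→E = 10 semitones, 1 narrower than the major seventh (11), so minor.

minor seventh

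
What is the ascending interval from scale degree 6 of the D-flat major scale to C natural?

major second

Scale degree 6 of Db major is Bb.
Bb up to C: letters B→C make it a second; 2 semitones makes it major.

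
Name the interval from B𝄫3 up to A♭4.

The letter names run B→A, a span of 6 letter steps, so the interval is some kind of seventh.
Bbb to Ab is 11 semitones. A major seventh is 11, so 11 makes it major.

major seventh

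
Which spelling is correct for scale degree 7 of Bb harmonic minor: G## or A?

Each scale degree takes a distinct letter name. Degree 7 of a scale on B must use the letter A.
A and G## are enharmonically the same pitch, but only A uses the letter A, so it is the correct spelling here.

A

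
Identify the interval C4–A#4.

The letter names run C→A, a span of 5 letter steps, so the interval is some kind of sixth.
C to A# is 10 semitones. A major sixth is 9, so 10 makes it augmented.

augmented sixth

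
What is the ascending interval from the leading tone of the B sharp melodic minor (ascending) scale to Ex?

The leading tone of B# melodic minor (ascending) is A##.
A## up to E##: letters A→E make it a fifth; 7 semitones makes it perfect.

perfect fifth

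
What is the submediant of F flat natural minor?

Dbb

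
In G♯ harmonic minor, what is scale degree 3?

B

Degree 3 takes the letter 2 steps above G, which is B.
In harmonic minor, degree 3 sits 3 semitones above the tonic. G# + 3 semitones is pitch class 11, spelled on B as B.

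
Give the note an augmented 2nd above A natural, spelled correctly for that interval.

B#

A up a major second is B, so the target letter is B.
From A, an augmented second is 3 semitones up: B#.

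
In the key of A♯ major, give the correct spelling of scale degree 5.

E#

Degree 5 takes the letter 4 steps above A, which is E.
In major, degree 5 sits 7 semitones above the tonic. A# + 7 semitones is pitch class 5, spelled on E as E#.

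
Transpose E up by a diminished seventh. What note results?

A seventh above E lands on the letter D.
A diminished seventh spans 9 semitones, so E moves to pitch class 1. On the letter D that is Db.

Db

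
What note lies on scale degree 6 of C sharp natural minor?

A

The C# natural minor scale runs C# D# E F# G# A B.
Degree 6 is A.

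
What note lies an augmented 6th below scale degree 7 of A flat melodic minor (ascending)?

Scale degree 7 of Ab melodic minor (ascending) is G.
An augmented sixth (10 semitones) below G lands on the letter B, giving Bbb.

Bbb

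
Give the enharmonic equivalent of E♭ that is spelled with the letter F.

Fbb

Eb is pitch class 3. The letter F alone is pitch class 5.
To reach pitch class 3 from F requires an offset of -2 semitones, i.e. double flat: Fbb.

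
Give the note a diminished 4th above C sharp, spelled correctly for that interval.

C up a perfect fourth is F, so the target letter is F.
From C#, a diminished fourth is 4 semitones up: F.

F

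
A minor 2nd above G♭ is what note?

A second above G lands on the letter A.
A minor second spans 1 semitone, so Gb moves to pitch class 7. On the letter A that is Abb.

Abb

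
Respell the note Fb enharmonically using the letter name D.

D##

Plain D sits 2 semitones below Fb, so on the letter D the same pitch needs a double sharp: D##.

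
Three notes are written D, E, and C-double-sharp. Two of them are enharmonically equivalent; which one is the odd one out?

In 12-tone equal temperament, enharmonic equivalents share a pitch class. D is pitch class 2; E is pitch class 4; C## is pitch class 2.
D and C## share pitch class 2, while E is pitch class 4.

E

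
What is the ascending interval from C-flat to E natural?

augmented third

The letter names run C→E, a span of 2 letter steps, so the interval is some kind of third.
Cb to E is 5 semitones. A major third is 4, so 5 makes it augmented.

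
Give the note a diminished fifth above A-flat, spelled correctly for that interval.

A fifth above A lands on the letter E.
A diminished fifth spans 6 semitones, so Ab moves to pitch class 2. On the letter E that is Ebb.

Ebb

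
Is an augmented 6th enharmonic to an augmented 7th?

An augmented sixth spans 10 semitones; an augmented seventh spans 12.
The spans differ, so they are not enharmonic equivalents.

No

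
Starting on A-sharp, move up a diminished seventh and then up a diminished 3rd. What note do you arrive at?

Bbb

A diminished seventh up from A# is G (letter G, 9 semitones up).
A diminished third up from G is Bbb (letter B, 2 semitones up).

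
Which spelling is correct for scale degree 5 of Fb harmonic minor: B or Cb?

Each scale degree takes a distinct letter name. Degree 5 of a scale on F must use the letter C.
Cb and B are enharmonically the same pitch, but only Cb uses the letter C, so it is the correct spelling here.

Cb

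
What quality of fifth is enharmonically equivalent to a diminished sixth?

perfect

A diminished sixth spans 7 semitones.
A fifth spanning 7 semitones is perfect (the perfect fifth is 7).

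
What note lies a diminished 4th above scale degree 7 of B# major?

Scale degree 7 of B# major is A##.
A diminished fourth (4 semitones) above A## lands on the letter D, giving D#.

D#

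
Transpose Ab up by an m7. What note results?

Gb

A seventh above A lands on the letter G.
A minor seventh spans 10 semitones, so Ab moves to pitch class 6. On the letter G that is Gb.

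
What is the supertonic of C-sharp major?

Degree 2 takes the letter 1 step above C, which is D.
In major, degree 2 sits 2 semitones above the tonic. C# + 2 semitones is pitch class 3, spelled on D as D#.

D#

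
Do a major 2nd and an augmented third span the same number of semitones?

A major second spans 2 semitones; an augmented third spans 5.
The spans differ, so they are not enharmonic equivalents.

No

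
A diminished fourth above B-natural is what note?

A fourth above B lands on the letter E.
A diminished fourth spans 4 semitones, so B moves to pitch class 3. On the letter E that is Eb.

Eb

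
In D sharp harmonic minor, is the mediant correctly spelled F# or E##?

Each scale degree takes a distinct letter name. Degree 3 of a scale on D must use the letter F.
F# and E## are enharmonically the same pitch, but only F# uses the letter F, so it is the correct spelling here.

F#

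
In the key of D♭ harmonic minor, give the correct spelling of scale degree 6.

Bbb

Degree 6 takes the letter 5 steps above D, which is B.
In harmonic minor, degree 6 sits 8 semitones above the tonic. Db + 8 semitones is pitch class 9, spelled on B as Bbb.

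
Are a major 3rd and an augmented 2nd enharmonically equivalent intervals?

A major third spans 4 semitones; an augmented second spans 3.
The spans differ, so they are not enharmonic equivalents.

No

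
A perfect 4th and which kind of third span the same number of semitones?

augmented

A perfect fourth spans 5 semitones.
A third spanning 5 semitones is augmented (the major third is 4).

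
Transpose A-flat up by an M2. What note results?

Bb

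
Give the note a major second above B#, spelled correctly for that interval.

B up a major second is C#, so the target letter is C.
From B#, a major second is 2 semitones up: C##.

C##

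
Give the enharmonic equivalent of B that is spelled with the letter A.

Plain A sits 2 semitones below B, so on the letter A the same pitch needs a double sharp: A##.

A##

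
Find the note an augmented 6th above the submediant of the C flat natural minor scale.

F

The submediant of Cb natural minor is Abb.
An augmented sixth (10 semitones) above Abb lands on the letter F, giving F.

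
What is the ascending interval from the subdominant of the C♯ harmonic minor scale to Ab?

The subdominant of C# harmonic minor is F#.
F# up to Ab: letters F→A make it a third; 2 semitones makes it diminished.

diminished third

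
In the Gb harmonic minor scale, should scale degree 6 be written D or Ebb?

Each scale degree takes a distinct letter name. Degree 6 of a scale on G must use the letter E.
Ebb and D are enharmonically the same pitch, but only Ebb uses the letter E, so it is the correct spelling here.

Ebb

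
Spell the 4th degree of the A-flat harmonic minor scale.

Db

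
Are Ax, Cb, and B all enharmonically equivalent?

A## = pitch class 11 and Cb = pitch class 11 and B = pitch class 11 — the same pitch class, so they are enharmonic equivalents.

Yes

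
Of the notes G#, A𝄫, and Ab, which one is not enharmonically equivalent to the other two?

In 12-tone equal temperament, enharmonic equivalents share a pitch class. G# is pitch class 8; Abb is pitch class 7; Ab is pitch class 8.
G# and Ab share pitch class 8, while Abb is pitch class 7.

Abb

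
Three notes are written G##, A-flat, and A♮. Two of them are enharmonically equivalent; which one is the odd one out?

Ab

In 12-tone equal temperament, enharmonic equivalents share a pitch class. G## is pitch class 9; Ab is pitch class 8; A is pitch class 9.
G## and A share pitch class 9, while Ab is pitch class 8.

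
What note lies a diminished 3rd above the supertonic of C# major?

F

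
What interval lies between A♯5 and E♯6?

perfect fifth

The letter names run A→E, a span of 4 letter steps, so the interval is some kind of fifth.
A# to E# is 7 semitones. A perfect fifth is 7, so 7 makes it perfect.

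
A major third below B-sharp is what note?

B down a major third is G, so the target letter is G.
From B#, a major third is 4 semitones down: G#.

G#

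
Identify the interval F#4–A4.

Counting letters F–G–A gives a third.
F#→A = 3 semitones, 1 narrower than the major third (4), so minor.

minor third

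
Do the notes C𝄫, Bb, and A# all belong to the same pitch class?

Cbb = pitch class 10 and Bb = pitch class 10 and A# = pitch class 10 — the same pitch class, so they are enharmonic equivalents.

Yes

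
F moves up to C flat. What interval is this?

The letter names run F→C, a span of 4 letter steps, so the interval is some kind of fifth.
F to Cb is 6 semitones. A perfect fifth is 7, so 6 makes it diminished.

diminished fifth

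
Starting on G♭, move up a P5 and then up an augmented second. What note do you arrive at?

A perfect fifth up from Gb is Db (letter D, 7 semitones up).
An augmented second up from Db is E (letter E, 3 semitones up).

E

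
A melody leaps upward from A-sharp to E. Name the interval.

Counting letters A–B–C–D–E gives a fifth.
A#→E = 6 semitones, 1 narrower than the perfect fifth (7), so diminished.

diminished fifth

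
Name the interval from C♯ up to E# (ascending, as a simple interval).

major third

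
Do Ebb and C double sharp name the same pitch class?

Ebb = pitch class 2 and C## = pitch class 2 — the same pitch class, so they are enharmonic equivalents.

Yes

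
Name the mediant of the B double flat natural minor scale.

Degree 3 takes the letter 2 steps above B, which is D.
In natural minor, degree 3 sits 3 semitones above the tonic. Bbb + 3 semitones is pitch class 0, spelled on D as Dbb.

Dbb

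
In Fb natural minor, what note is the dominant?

Cb

Degree 5 takes the letter 4 steps above F, which is C.
In natural minor, degree 5 sits 7 semitones above the tonic. Fb + 7 semitones is pitch class 11, spelled on C as Cb.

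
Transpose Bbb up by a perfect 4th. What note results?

Ebb

B up a perfect fourth is E, so the target letter is E.
From Bbb, a perfect fourth is 5 semitones up: Ebb.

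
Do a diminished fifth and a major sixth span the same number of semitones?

No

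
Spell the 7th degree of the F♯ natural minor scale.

The F# natural minor scale runs F# G# A B C# D E.
Degree 7 is E.

E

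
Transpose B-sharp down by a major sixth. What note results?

A sixth below B lands on the letter D.
A major sixth spans 9 semitones, so B# moves to pitch class 3. On the letter D that is D#.

D#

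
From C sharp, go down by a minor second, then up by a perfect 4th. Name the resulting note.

E#

A minor second down from C# is B# (letter B, 1 semitone down).
A perfect fourth up from B# is E# (letter E, 5 semitones up).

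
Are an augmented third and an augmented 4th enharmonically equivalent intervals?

An augmented third spans 5 semitones; an augmented fourth spans 6.
The spans differ, so they are not enharmonic equivalents.

No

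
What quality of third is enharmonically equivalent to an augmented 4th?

doubly augmented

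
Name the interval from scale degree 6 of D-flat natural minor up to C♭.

Scale degree 6 of Db natural minor is Bbb.
Bbb up to Cb: letters B→C make it a second; 2 semitones makes it major.

major second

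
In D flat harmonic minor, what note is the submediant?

The Db harmonic minor scale runs Db Eb Fb Gb Ab Bbb C.
Degree 6 is Bbb.

Bbb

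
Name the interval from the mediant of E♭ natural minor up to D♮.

The mediant of Eb natural minor is Gb.
Gb up to D: letters G→D make it a fifth; 8 semitones makes it augmented.

augmented fifth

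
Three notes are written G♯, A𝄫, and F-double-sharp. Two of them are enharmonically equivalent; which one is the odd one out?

In 12-tone equal temperament, enharmonic equivalents share a pitch class. G# is pitch class 8; Abb is pitch class 7; F## is pitch class 7.
Abb and F## share pitch class 7, while G# is pitch class 8.

G#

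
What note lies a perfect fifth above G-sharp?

D#

G up a perfect fifth is D, so the target letter is D.
From G#, a perfect fifth is 7 semitones up: D#.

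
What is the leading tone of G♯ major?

The G# major scale runs G# A# B# C# D# E# F##.
Degree 7 is F##.

F##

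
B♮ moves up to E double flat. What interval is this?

The letter names run B→E, a span of 3 letter steps, so the interval is some kind of fourth.
B to Ebb is 3 semitones. A perfect fourth is 5, so 3 makes it doubly diminished.

doubly diminished fourth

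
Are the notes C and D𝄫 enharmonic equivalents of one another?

C is pitch class 0; Dbb is pitch class 0.
All spellings map to pitch class 0, so they are enharmonically equivalent.

Yes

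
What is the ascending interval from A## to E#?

The letter names run A→E, a span of 4 letter steps, so the interval is some kind of fifth.
A## to E# is 6 semitones. A perfect fifth is 7, so 6 makes it diminished.

diminished fifth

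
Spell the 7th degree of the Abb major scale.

Degree 7 takes the letter 6 steps above A, which is G.
In major, degree 7 sits 11 semitones above the tonic. Abb + 11 semitones is pitch class 6, spelled on G as Gb.

Gb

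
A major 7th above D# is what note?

D up a major seventh is C#, so the target letter is C.
From D#, a major seventh is 11 semitones up: C##.

C##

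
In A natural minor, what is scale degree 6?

F

The A natural minor scale runs A B C D E F G.
Degree 6 is F.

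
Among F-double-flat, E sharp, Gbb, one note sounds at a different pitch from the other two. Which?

In 12-tone equal temperament, enharmonic equivalents share a pitch class. Fbb is pitch class 3; E# is pitch class 5; Gbb is pitch class 5.
E# and Gbb share pitch class 5, while Fbb is pitch class 3.

Fbb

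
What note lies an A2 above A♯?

A up a major second is B, so the target letter is B.
From A#, an augmented second is 3 semitones up: B##.

B##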